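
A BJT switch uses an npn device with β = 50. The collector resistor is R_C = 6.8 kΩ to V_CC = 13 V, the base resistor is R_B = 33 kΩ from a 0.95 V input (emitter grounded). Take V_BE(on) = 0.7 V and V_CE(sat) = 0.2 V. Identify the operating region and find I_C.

Assume active. Base-emitter loop: I_B = (V_BB − V_BE)/R_B = (0.95 − 0.7)/33 = 0.00758 mA.
I_C = β·I_B = 50×0.00758 = 0.379 mA.
V_CE = V_CC − I_C·R_C = 13 − 0.379×6.8 = 10.4 V > V_CE(sat), so the active-region assumption holds.

active; I_C ≈ 0.38 mA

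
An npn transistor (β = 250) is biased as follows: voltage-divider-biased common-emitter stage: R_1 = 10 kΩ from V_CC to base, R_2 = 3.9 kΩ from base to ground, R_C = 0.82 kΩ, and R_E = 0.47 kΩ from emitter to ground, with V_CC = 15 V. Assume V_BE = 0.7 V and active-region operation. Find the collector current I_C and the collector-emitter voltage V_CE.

I_C ≈ 7.3 mA, V_CE ≈ 5.6 V

Thevenize the base divider: V_Th = V_CC·R_2/(R_1+R_2) = 15×3.9/13.9 = 4.21 V, R_Th = R_1‖R_2 = 2.81 kΩ.
Base-emitter loop: V_Th = I_B·R_Th + V_BE + (β+1)I_B·R_E, so I_B = (4.21 − 0.7) / (2.81 + 251×0.47) = 0.0291 mA.
I_C = β·I_B = 250×0.0291 = 7.26 mA, and I_E = (β+1)I_B = 7.29 mA.
V_CE = V_CC − I_C·R_C − I_E·R_E = 15 − 7.26×0.82 − 7.29×0.47 = 5.62 V.
V_CE = 5.62 V > 0.2 V confirms active-region operation.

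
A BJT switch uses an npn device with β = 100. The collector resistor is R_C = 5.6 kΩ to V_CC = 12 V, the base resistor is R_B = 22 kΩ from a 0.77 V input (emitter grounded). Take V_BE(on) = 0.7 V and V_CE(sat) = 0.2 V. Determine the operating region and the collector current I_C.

Assume active. Base-emitter loop: I_B = (V_BB − V_BE)/R_B = (0.77 − 0.7)/22 = 0.00318 mA.
I_C = β·I_B = 100×0.00318 = 0.318 mA.
V_CE = V_CC − I_C·R_C = 12 − 0.318×5.6 = 10.2 V > V_CE(sat), so the active-region assumption holds.

active; I_C ≈ 0.32 mA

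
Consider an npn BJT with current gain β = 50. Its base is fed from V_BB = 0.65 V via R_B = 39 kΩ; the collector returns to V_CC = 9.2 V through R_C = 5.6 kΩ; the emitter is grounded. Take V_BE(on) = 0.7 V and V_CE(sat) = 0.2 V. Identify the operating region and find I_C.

V_BB = 0.65 V ≤ V_BE(on) = 0.7 V, so the base-emitter junction is not forward biased.
The transistor is in cutoff: I_B = I_C = 0.

cutoff; I_C ≈ 0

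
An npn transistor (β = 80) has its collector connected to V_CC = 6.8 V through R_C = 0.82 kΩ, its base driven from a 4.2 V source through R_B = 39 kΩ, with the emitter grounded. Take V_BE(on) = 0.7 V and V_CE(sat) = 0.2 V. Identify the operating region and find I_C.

Assume active. Base-emitter loop: I_B = (V_BB − V_BE)/R_B = (4.2 − 0.7)/39 = 0.0897 mA.
I_C = β·I_B = 80×0.0897 = 7.18 mA.
V_CE = V_CC − I_C·R_C = 6.8 − 7.18×0.82 = 0.913 V > V_CE(sat), so the active-region assumption holds.

active; I_C ≈ 7.2 mA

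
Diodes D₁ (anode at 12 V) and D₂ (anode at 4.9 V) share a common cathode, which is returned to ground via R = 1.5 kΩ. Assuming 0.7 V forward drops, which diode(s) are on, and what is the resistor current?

Assume both conduct. Then node N would need to be at both 12−0.7 = 11.3 V and 4.9−0.7 = 4.2 V, which is impossible.
Assume only D₁ conducts: V_N = 12 − 0.7 = 11.3 V, so I_R = 11.3/1.5 = 7.53 mA.
Check D₂: its anode-to-cathode voltage is 4.9 − 11.3 = -6.4 V < 0.7 V, so it is off. The assumption is consistent.

Only D₁ conducts; I_R ≈ 7.5 mA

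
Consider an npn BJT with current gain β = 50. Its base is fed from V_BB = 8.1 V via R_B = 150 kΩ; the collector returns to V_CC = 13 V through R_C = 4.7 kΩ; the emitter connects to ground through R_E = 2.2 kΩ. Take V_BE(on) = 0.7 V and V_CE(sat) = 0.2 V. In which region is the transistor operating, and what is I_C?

Assume active. Base-emitter loop: I_B = (V_BB − V_BE)/(R_B + (β+1)R_E) = (8.1 − 0.7)/(150 + 51×2.2) = 0.0282 mA.
I_C = β·I_B = 50×0.0282 = 1.41 mA.
V_CE = V_CC − I_C·R_C − I_E·R_E = 13 − 1.41×4.7 − 1.44×2.2 = 3.2 V > V_CE(sat), so the active-region assumption holds.

active; I_C ≈ 1.4 mA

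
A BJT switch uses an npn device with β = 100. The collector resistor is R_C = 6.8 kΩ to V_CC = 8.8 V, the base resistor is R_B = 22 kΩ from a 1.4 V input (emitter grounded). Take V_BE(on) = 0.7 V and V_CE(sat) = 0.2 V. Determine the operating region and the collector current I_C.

Assume active: I_B = (1.4 − 0.7)/22 = 0.0318 mA, giving I_C = β·I_B = 3.18 mA.
But then V_CE = 8.8 − 3.18×6.8 = -12.8 V < V_CE(sat) = 0.2 V — impossible in the active region.
So the transistor is saturated. With V_CE = 0.2 V, I_C = (V_CC − 0.2)/R_C = 8.6/6.8 = 1.26 mA.
Check: β·I_B = 3.18 mA > I_C = 1.26 mA, confirming saturation.

saturation; I_C ≈ 1.3 mA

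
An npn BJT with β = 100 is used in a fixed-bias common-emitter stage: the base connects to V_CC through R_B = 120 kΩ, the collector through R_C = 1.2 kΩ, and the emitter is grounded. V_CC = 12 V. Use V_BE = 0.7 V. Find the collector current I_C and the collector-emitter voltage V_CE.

I_C ≈ 9.4 mA, V_CE ≈ 0.7 V

Base loop: V_CC = I_B·R_B + V_BE, so I_B = (12 − 0.7)/120 kΩ = 0.0942 mA.
In the active region I_C = β·I_B = 100 × 0.0942 = 9.42 mA.
Collector loop: V_CE = V_CC − I_C·R_C = 12 − 9.42×1.2 = 0.7 V.
Since V_CE = 0.7 V > V_CE(sat) ≈ 0.2 V, the transistor is in the active region as assumed.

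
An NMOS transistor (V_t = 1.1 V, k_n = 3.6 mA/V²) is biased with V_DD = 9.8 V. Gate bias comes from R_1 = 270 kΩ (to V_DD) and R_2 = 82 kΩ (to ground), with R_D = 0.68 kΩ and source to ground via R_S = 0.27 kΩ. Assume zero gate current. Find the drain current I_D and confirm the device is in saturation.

V_G = V_DD·R_2/(R_1+R_2) = 9.8×82/352 = 2.28 V.
Assume saturation: I_D = (k_n/2)(V_GS − V_t)² with V_GS = V_G − I_D·R_S = 2.28 − 0.27·I_D.
Substituting gives 0.131·I_D² − 2.15·I_D + 2.52 = 0, with roots I_D = 1.27 or 15.1 mA.
The root I_D = 15.1 mA gives V_GS = -1.8 V ≤ V_t, so take I_D = 1.27 mA.
Then V_GS = 1.94 V and V_DS = V_DD − I_D(R_D+R_S) = 9.8 − 1.27×0.95 = 8.59 V.
Saturation requires V_DS ≥ V_GS − V_t = 0.84 V; 8.59 ≥ 0.84 ✓.

I_D ≈ 1.3 mA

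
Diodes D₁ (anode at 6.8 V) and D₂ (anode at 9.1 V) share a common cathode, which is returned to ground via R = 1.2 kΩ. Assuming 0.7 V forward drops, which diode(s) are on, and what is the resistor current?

Assume both conduct. Then node N would need to be at both 6.8−0.7 = 6.1 V and 9.1−0.7 = 8.4 V, which is impossible.
Assume only D₂ conducts: V_N = 9.1 − 0.7 = 8.4 V, so I_R = 8.4/1.2 = 7 mA.
Check D₁: its anode-to-cathode voltage is 6.8 − 8.4 = -1.6 V < 0.7 V, so it is off. The assumption is consistent.

Only D₂ conducts; I_R ≈ 7 mA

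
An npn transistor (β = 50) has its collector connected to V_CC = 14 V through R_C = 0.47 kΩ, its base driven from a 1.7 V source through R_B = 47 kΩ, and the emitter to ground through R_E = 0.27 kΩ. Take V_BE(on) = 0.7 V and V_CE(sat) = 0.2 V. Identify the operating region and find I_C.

Assume active. Base-emitter loop: I_B = (V_BB − V_BE)/(R_B + (β+1)R_E) = (1.7 − 0.7)/(47 + 51×0.27) = 0.0165 mA.
I_C = β·I_B = 50×0.0165 = 0.823 mA.
V_CE = V_CC − I_C·R_C − I_E·R_E = 14 − 0.823×0.47 − 0.839×0.27 = 13.4 V > V_CE(sat), so the active-region assumption holds.

active; I_C ≈ 0.82 mA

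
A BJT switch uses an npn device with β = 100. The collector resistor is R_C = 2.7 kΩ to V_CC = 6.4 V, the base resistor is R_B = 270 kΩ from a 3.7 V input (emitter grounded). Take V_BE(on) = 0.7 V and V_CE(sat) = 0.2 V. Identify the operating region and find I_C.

active; I_C ≈ 1.1 mA

Assume active. Base-emitter loop: I_B = (V_BB − V_BE)/R_B = (3.7 − 0.7)/270 = 0.0111 mA.
I_C = β·I_B = 100×0.0111 = 1.11 mA.
V_CE = V_CC − I_C·R_C = 6.4 − 1.11×2.7 = 3.4 V > V_CE(sat), so the active-region assumption holds.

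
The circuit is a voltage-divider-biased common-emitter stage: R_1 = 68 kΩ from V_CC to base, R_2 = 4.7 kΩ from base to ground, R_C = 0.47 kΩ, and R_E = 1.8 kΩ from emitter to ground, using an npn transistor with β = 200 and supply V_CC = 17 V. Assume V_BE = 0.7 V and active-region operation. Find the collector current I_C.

Thevenize the base divider: V_Th = V_CC·R_2/(R_1+R_2) = 17×4.7/72.7 = 1.1 V, R_Th = R_1‖R_2 = 4.4 kΩ.
Base-emitter loop: V_Th = I_B·R_Th + V_BE + (β+1)I_B·R_E, so I_B = (1.1 − 0.7) / (4.4 + 201×1.8) = 0.00109 mA.
I_C = β·I_B = 200×0.00109 = 0.218 mA, and I_E = (β+1)I_B = 0.219 mA.
V_CE = V_CC − I_C·R_C − I_E·R_E = 17 − 0.218×0.47 − 0.219×1.8 = 16.5 V.
V_CE = 16.5 V > 0.2 V confirms active-region operation.

I_C ≈ 0.22 mA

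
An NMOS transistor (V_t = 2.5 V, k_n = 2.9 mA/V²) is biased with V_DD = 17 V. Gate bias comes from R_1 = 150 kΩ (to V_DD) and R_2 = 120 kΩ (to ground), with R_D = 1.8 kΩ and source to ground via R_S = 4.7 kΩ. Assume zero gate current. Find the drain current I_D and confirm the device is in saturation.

V_G = V_DD·R_2/(R_1+R_2) = 17×120/270 = 7.56 V.
Assume saturation: I_D = (k_n/2)(V_GS − V_t)² with V_GS = V_G − I_D·R_S = 7.56 − 4.7·I_D.
Substituting gives 32·I_D² − 69.9·I_D + 37.1 = 0, with roots I_D = 0.907 or 1.28 mA.
The root I_D = 1.28 mA gives V_GS = 1.56 V ≤ V_t, so take I_D = 0.907 mA.
Then V_GS = 3.29 V and V_DS = V_DD − I_D(R_D+R_S) = 17 − 0.907×6.5 = 11.1 V.
Saturation requires V_DS ≥ V_GS − V_t = 0.791 V; 11.1 ≥ 0.791 ✓.

I_D ≈ 0.91 mA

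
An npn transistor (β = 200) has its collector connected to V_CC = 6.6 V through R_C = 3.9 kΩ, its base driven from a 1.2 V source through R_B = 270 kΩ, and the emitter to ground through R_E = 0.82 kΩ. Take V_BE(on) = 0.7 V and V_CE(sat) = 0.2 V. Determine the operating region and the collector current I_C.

active; I_C ≈ 0.23 mA

Assume active. Base-emitter loop: I_B = (V_BB − V_BE)/(R_B + (β+1)R_E) = (1.2 − 0.7)/(270 + 201×0.82) = 0.00115 mA.
I_C = β·I_B = 200×0.00115 = 0.23 mA.
V_CE = V_CC − I_C·R_C − I_E·R_E = 6.6 − 0.23×3.9 − 0.231×0.82 = 5.51 V > V_CE(sat), so the active-region assumption holds.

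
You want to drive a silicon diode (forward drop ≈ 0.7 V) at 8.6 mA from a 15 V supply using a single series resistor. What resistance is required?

The resistor drops V_S − V_D = 15 − 0.7 = 14.3 V at 8.6 mA.
R = 14.3 V / 8.6 mA = 1.66 kΩ.

R ≈ 1.7 kΩ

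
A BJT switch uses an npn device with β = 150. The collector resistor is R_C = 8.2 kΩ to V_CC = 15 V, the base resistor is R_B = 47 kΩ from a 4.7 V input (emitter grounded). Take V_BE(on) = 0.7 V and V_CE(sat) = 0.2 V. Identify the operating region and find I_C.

Assume active: I_B = (4.7 − 0.7)/47 = 0.0851 mA, giving I_C = β·I_B = 12.8 mA.
But then V_CE = 15 − 12.8×8.2 = -89.7 V < V_CE(sat) = 0.2 V — impossible in the active region.
So the transistor is saturated. With V_CE = 0.2 V, I_C = (V_CC − 0.2)/R_C = 14.8/8.2 = 1.8 mA.
Check: β·I_B = 12.8 mA > I_C = 1.8 mA, confirming saturation.

saturation; I_C ≈ 1.8 mA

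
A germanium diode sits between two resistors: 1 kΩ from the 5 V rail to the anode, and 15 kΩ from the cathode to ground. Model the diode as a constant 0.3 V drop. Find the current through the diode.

I ≈ 0.29 mA

The two resistors are in series with the diode, so KVL gives 5 = I·1 + 0.3 + I·15.
I = (5 − 0.3) / (1 + 15) kΩ = 4.7 / 16 = 0.294 mA.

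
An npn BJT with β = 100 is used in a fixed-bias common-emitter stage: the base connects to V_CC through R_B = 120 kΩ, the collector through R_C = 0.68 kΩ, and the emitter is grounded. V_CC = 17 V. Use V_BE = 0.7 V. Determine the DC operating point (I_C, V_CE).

Base loop: V_CC = I_B·R_B + V_BE, so I_B = (17 − 0.7)/120 kΩ = 0.136 mA.
In the active region I_C = β·I_B = 100 × 0.136 = 13.6 mA.
Collector loop: V_CE = V_CC − I_C·R_C = 17 − 13.6×0.68 = 7.76 V.
Since V_CE = 7.76 V > V_CE(sat) ≈ 0.2 V, the transistor is in the active region as assumed.

I_C ≈ 14 mA, V_CE ≈ 7.8 V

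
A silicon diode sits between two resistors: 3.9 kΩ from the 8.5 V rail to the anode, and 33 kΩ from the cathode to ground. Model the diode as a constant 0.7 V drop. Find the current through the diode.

The two resistors are in series with the diode, so KVL gives 8.5 = I·3.9 + 0.7 + I·33.
I = (8.5 − 0.7) / (3.9 + 33) kΩ = 7.8 / 36.9 = 0.211 mA.

I ≈ 0.21 mA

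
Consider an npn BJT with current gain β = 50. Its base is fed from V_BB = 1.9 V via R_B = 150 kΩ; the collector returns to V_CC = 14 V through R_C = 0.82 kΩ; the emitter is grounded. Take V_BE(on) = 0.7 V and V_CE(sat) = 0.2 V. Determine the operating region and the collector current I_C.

active; I_C ≈ 0.4 mA

Assume active. Base-emitter loop: I_B = (V_BB − V_BE)/R_B = (1.9 − 0.7)/150 = 0.008 mA.
I_C = β·I_B = 50×0.008 = 0.4 mA.
V_CE = V_CC − I_C·R_C = 14 − 0.4×0.82 = 13.7 V > V_CE(sat), so the active-region assumption holds.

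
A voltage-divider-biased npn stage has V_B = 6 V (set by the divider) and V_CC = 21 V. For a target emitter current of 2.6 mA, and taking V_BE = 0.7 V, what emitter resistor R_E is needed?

V_E = V_B − V_BE = 6 − 0.7 = 5.3 V.
R_E = V_E / I_E = 5.3 / 2.6 = 2.04 kΩ.

R_E ≈ 2 kΩ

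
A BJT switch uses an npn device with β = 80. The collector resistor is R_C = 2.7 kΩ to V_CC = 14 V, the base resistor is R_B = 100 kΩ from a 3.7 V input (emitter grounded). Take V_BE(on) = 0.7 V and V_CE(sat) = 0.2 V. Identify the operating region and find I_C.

Assume active. Base-emitter loop: I_B = (V_BB − V_BE)/R_B = (3.7 − 0.7)/100 = 0.03 mA.
I_C = β·I_B = 80×0.03 = 2.4 mA.
V_CE = V_CC − I_C·R_C = 14 − 2.4×2.7 = 7.52 V > V_CE(sat), so the active-region assumption holds.

active; I_C ≈ 2.4 mA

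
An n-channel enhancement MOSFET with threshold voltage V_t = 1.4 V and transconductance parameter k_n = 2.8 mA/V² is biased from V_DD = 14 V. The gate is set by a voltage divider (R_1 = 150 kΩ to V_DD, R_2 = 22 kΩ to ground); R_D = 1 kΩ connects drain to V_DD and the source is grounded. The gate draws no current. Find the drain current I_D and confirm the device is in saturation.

V_G = V_DD·R_2/(R_1+R_2) = 14×22/172 = 1.79 V. With the source grounded, V_GS = V_G = 1.79 V.
Assume saturation: I_D = (k_n/2)(V_GS − V_t)² = (2.8/2)×(1.79 − 1.4)² = 1.4×0.391² = 0.214 mA.
V_DS = V_DD − I_D·R_D = 14 − 0.214×1 = 13.8 V.
Saturation requires V_DS ≥ V_GS − V_t = 0.391 V; 13.8 ≥ 0.391 ✓.

I_D ≈ 0.21 mA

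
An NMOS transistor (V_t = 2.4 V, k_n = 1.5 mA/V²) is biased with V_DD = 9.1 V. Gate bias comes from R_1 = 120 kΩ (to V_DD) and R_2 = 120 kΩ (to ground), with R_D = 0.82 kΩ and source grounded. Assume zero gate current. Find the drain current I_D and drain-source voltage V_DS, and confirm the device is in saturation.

V_G = V_DD·R_2/(R_1+R_2) = 9.1×120/240 = 4.55 V. With the source grounded, V_GS = V_G = 4.55 V.
Assume saturation: I_D = (k_n/2)(V_GS − V_t)² = (1.5/2)×(4.55 − 2.4)² = 0.75×2.15² = 3.47 mA.
V_DS = V_DD − I_D·R_D = 9.1 − 3.47×0.82 = 6.26 V.
Saturation requires V_DS ≥ V_GS − V_t = 2.15 V; 6.26 ≥ 2.15 ✓.

I_D ≈ 3.5 mA, V_DS ≈ 6.3 V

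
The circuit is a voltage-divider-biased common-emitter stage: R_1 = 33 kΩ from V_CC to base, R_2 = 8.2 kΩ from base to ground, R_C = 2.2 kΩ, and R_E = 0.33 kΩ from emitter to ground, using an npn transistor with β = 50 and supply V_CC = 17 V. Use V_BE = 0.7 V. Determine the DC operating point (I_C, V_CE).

I_C ≈ 5.7 mA, V_CE ≈ 2.5 V

Thevenize the base divider: V_Th = V_CC·R_2/(R_1+R_2) = 17×8.2/41.2 = 3.38 V, R_Th = R_1‖R_2 = 6.57 kΩ.
Base-emitter loop: V_Th = I_B·R_Th + V_BE + (β+1)I_B·R_E, so I_B = (3.38 − 0.7) / (6.57 + 51×0.33) = 0.115 mA.
I_C = β·I_B = 50×0.115 = 5.73 mA, and I_E = (β+1)I_B = 5.85 mA.
V_CE = V_CC − I_C·R_C − I_E·R_E = 17 − 5.73×2.2 − 5.85×0.33 = 2.45 V.
V_CE = 2.45 V > 0.2 V confirms active-region operation.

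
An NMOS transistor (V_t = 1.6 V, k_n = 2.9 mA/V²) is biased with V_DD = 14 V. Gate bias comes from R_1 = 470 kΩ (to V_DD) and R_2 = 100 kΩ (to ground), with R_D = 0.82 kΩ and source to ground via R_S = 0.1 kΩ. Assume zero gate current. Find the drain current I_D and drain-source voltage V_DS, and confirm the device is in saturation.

V_G = V_DD·R_2/(R_1+R_2) = 14×100/570 = 2.46 V.
Assume saturation: I_D = (k_n/2)(V_GS − V_t)² with V_GS = V_G − I_D·R_S = 2.46 − 0.1·I_D.
Substituting gives 0.0145·I_D² − 1.25·I_D + 1.06 = 0, with roots I_D = 0.86 or 85.2 mA.
The root I_D = 85.2 mA gives V_GS = -6.07 V ≤ V_t, so take I_D = 0.86 mA.
Then V_GS = 2.37 V and V_DS = V_DD − I_D(R_D+R_S) = 14 − 0.86×0.92 = 13.2 V.
Saturation requires V_DS ≥ V_GS − V_t = 0.77 V; 13.2 ≥ 0.77 ✓.

I_D ≈ 0.86 mA, V_DS ≈ 13 V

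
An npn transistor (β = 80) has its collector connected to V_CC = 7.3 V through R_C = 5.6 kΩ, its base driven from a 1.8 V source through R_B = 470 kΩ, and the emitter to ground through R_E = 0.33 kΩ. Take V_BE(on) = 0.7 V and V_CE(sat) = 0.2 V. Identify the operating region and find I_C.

Assume active. Base-emitter loop: I_B = (V_BB − V_BE)/(R_B + (β+1)R_E) = (1.8 − 0.7)/(470 + 81×0.33) = 0.00221 mA.
I_C = β·I_B = 80×0.00221 = 0.177 mA.
V_CE = V_CC − I_C·R_C − I_E·R_E = 7.3 − 0.177×5.6 − 0.179×0.33 = 6.25 V > V_CE(sat), so the active-region assumption holds.

active; I_C ≈ 0.18 mA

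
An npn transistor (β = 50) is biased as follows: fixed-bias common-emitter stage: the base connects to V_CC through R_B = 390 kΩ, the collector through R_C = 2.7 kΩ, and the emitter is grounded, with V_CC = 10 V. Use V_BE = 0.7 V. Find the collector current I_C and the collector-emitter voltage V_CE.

Base loop: V_CC = I_B·R_B + V_BE, so I_B = (10 − 0.7)/390 kΩ = 0.0238 mA.
In the active region I_C = β·I_B = 50 × 0.0238 = 1.19 mA.
Collector loop: V_CE = V_CC − I_C·R_C = 10 − 1.19×2.7 = 6.78 V.
Since V_CE = 6.78 V > V_CE(sat) ≈ 0.2 V, the transistor is in the active region as assumed.

I_C ≈ 1.2 mA, V_CE ≈ 6.8 V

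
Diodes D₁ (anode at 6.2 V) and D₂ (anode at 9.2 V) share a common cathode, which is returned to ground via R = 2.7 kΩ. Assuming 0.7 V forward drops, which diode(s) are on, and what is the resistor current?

Assume both conduct. Then node N would need to be at both 6.2−0.7 = 5.5 V and 9.2−0.7 = 8.5 V, which is impossible.
Assume only D₂ conducts: V_N = 9.2 − 0.7 = 8.5 V, so I_R = 8.5/2.7 = 3.15 mA.
Check D₁: its anode-to-cathode voltage is 6.2 − 8.5 = -2.3 V < 0.7 V, so it is off. The assumption is consistent.

Only D₂ conducts; I_R ≈ 3.1 mA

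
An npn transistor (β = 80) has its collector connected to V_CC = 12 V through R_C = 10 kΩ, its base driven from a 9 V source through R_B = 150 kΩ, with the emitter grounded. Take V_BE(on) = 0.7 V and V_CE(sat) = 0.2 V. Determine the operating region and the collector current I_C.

Assume active: I_B = (9 − 0.7)/150 = 0.0553 mA, giving I_C = β·I_B = 4.43 mA.
But then V_CE = 12 − 4.43×10 = -32.3 V < V_CE(sat) = 0.2 V — impossible in the active region.
So the transistor is saturated. With V_CE = 0.2 V, I_C = (V_CC − 0.2)/R_C = 11.8/10 = 1.18 mA.
Check: β·I_B = 4.43 mA > I_C = 1.18 mA, confirming saturation.

saturation; I_C ≈ 1.2 mA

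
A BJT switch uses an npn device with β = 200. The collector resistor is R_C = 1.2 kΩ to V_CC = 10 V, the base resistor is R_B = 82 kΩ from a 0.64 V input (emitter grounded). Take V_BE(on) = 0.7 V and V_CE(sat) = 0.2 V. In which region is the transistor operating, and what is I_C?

cutoff; I_C ≈ 0

V_BB = 0.64 V ≤ V_BE(on) = 0.7 V, so the base-emitter junction is not forward biased.
The transistor is in cutoff: I_B = I_C = 0.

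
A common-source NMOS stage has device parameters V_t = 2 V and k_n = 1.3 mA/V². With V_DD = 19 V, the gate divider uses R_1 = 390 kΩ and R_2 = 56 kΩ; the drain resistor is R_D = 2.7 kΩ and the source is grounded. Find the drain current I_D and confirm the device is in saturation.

V_G = V_DD·R_2/(R_1+R_2) = 19×56/446 = 2.39 V. With the source grounded, V_GS = V_G = 2.39 V.
Assume saturation: I_D = (k_n/2)(V_GS − V_t)² = (1.3/2)×(2.39 − 2)² = 0.65×0.386² = 0.0967 mA.
V_DS = V_DD − I_D·R_D = 19 − 0.0967×2.7 = 18.7 V.
Saturation requires V_DS ≥ V_GS − V_t = 0.386 V; 18.7 ≥ 0.386 ✓.

I_D ≈ 0.097 mA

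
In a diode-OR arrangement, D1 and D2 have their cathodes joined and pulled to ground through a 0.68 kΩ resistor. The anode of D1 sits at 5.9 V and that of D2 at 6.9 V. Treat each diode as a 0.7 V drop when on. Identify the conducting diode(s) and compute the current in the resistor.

Assume both conduct. Then node N would need to be at both 5.9−0.7 = 5.2 V and 6.9−0.7 = 6.2 V, which is impossible.
Assume only D2 conducts: V_N = 6.9 − 0.7 = 6.2 V, so I_R = 6.2/0.68 = 9.12 mA.
Check D1: its anode-to-cathode voltage is 5.9 − 6.2 = -0.3 V < 0.7 V, so it is off. The assumption is consistent.

Only D2 conducts; I_R ≈ 9.1 mA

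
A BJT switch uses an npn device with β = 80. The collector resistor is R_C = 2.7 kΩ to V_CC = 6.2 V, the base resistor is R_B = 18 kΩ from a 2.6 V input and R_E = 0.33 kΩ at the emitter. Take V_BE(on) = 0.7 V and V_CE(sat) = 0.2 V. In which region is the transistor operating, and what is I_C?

Assume active: I_B = (2.6 − 0.7)/(18 + 81×0.33) = 0.0425 mA, I_C = β·I_B = 3.4 mA.
Then V_CE = 6.2 − 3.4×2.7 − 3.44×0.33 = -4.11 V < 0.2 V — the active assumption fails.
Re-solve with V_CE = 0.2 V. KCL at the emitter: V_E/R_E = (V_BB−0.7−V_E)/R_B + (V_CC−0.2−V_E)/R_C, giving V_E = 0.674 V.
I_C = (V_CC − 0.2 − V_E)/R_C = (6 − 0.674)/2.7 = 1.97 mA.
Check: I_B = (1.9 − 0.674)/18 = 0.0681 mA, and β·I_B = 5.45 mA > I_C, confirming saturation.

saturation; I_C ≈ 2 mA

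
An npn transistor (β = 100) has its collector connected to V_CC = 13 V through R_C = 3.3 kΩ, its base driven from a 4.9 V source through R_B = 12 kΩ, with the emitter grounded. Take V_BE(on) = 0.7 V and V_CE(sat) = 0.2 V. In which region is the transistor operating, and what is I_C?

saturation; I_C ≈ 3.9 mA

Assume active: I_B = (4.9 − 0.7)/12 = 0.35 mA, giving I_C = β·I_B = 35 mA.
But then V_CE = 13 − 35×3.3 = -102 V < V_CE(sat) = 0.2 V — impossible in the active region.
So the transistor is saturated. With V_CE = 0.2 V, I_C = (V_CC − 0.2)/R_C = 12.8/3.3 = 3.88 mA.
Check: β·I_B = 35 mA > I_C = 3.88 mA, confirming saturation.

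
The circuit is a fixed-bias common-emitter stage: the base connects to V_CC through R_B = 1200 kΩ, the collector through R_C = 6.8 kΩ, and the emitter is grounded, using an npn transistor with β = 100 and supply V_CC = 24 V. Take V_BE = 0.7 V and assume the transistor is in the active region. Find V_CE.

Base loop: V_CC = I_B·R_B + V_BE, so I_B = (24 − 0.7)/1200 kΩ = 0.0194 mA.
In the active region I_C = β·I_B = 100 × 0.0194 = 1.94 mA.
Collector loop: V_CE = V_CC − I_C·R_C = 24 − 1.94×6.8 = 10.8 V.
Since V_CE = 10.8 V > V_CE(sat) ≈ 0.2 V, the transistor is in the active region as assumed.

V_CE ≈ 11 V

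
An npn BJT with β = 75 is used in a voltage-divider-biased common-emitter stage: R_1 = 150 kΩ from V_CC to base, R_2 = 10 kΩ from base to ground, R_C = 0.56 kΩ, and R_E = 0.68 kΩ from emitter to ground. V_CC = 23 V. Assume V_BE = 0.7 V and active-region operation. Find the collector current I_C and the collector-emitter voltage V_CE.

Thevenize the base divider: V_Th = V_CC·R_2/(R_1+R_2) = 23×10/160 = 1.44 V, R_Th = R_1‖R_2 = 9.38 kΩ.
Base-emitter loop: V_Th = I_B·R_Th + V_BE + (β+1)I_B·R_E, so I_B = (1.44 − 0.7) / (9.38 + 76×0.68) = 0.0121 mA.
I_C = β·I_B = 75×0.0121 = 0.906 mA, and I_E = (β+1)I_B = 0.918 mA.
V_CE = V_CC − I_C·R_C − I_E·R_E = 23 − 0.906×0.56 − 0.918×0.68 = 21.9 V.
V_CE = 21.9 V > 0.2 V confirms active-region operation.

I_C ≈ 0.91 mA, V_CE ≈ 22 V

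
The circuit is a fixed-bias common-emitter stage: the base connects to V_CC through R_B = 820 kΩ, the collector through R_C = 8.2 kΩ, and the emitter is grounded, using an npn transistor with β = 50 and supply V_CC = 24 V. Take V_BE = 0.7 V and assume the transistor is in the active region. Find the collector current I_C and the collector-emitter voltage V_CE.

Base loop: V_CC = I_B·R_B + V_BE, so I_B = (24 − 0.7)/820 kΩ = 0.0284 mA.
In the active region I_C = β·I_B = 50 × 0.0284 = 1.42 mA.
Collector loop: V_CE = V_CC − I_C·R_C = 24 − 1.42×8.2 = 12.3 V.
Since V_CE = 12.3 V > V_CE(sat) ≈ 0.2 V, the transistor is in the active region as assumed.

I_C ≈ 1.4 mA, V_CE ≈ 12 V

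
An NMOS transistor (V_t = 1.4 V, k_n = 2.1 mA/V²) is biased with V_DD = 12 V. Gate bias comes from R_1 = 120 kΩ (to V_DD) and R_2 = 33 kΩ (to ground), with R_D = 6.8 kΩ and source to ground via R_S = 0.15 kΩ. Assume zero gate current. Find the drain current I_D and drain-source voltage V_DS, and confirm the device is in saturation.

I_D ≈ 1.1 mA, V_DS ≈ 4.4 V

V_G = V_DD·R_2/(R_1+R_2) = 12×33/153 = 2.59 V.
Assume saturation: I_D = (k_n/2)(V_GS − V_t)² with V_GS = V_G − I_D·R_S = 2.59 − 0.15·I_D.
Substituting gives 0.0236·I_D² − 1.37·I_D + 1.48 = 0, with roots I_D = 1.1 or 57.1 mA.
The root I_D = 57.1 mA gives V_GS = -5.97 V ≤ V_t, so take I_D = 1.1 mA.
Then V_GS = 2.42 V and V_DS = V_DD − I_D(R_D+R_S) = 12 − 1.1×6.95 = 4.36 V.
Saturation requires V_DS ≥ V_GS − V_t = 1.02 V; 4.36 ≥ 1.02 ✓.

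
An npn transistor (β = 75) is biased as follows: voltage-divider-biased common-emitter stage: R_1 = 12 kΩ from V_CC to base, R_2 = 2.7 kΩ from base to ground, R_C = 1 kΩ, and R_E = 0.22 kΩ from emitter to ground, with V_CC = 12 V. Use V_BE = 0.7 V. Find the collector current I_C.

I_C ≈ 6 mA

Thevenize the base divider: V_Th = V_CC·R_2/(R_1+R_2) = 12×2.7/14.7 = 2.2 V, R_Th = R_1‖R_2 = 2.2 kΩ.
Base-emitter loop: V_Th = I_B·R_Th + V_BE + (β+1)I_B·R_E, so I_B = (2.2 − 0.7) / (2.2 + 76×0.22) = 0.0795 mA.
I_C = β·I_B = 75×0.0795 = 5.96 mA, and I_E = (β+1)I_B = 6.04 mA.
V_CE = V_CC − I_C·R_C − I_E·R_E = 12 − 5.96×1 − 6.04×0.22 = 4.71 V.
V_CE = 4.71 V > 0.2 V confirms active-region operation.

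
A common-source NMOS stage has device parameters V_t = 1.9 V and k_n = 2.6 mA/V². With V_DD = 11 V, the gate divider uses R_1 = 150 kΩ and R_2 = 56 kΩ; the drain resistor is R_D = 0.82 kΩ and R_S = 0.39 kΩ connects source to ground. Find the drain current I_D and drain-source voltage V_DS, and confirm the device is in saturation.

V_G = V_DD·R_2/(R_1+R_2) = 11×56/206 = 2.99 V.
Assume saturation: I_D = (k_n/2)(V_GS − V_t)² with V_GS = V_G − I_D·R_S = 2.99 − 0.39·I_D.
Substituting gives 0.198·I_D² − 2.11·I_D + 1.55 = 0, with roots I_D = 0.793 or 9.86 mA.
The root I_D = 9.86 mA gives V_GS = -0.853 V ≤ V_t, so take I_D = 0.793 mA.
Then V_GS = 2.68 V and V_DS = V_DD − I_D(R_D+R_S) = 11 − 0.793×1.21 = 10 V.
Saturation requires V_DS ≥ V_GS − V_t = 0.781 V; 10 ≥ 0.781 ✓.

I_D ≈ 0.79 mA, V_DS ≈ 10 V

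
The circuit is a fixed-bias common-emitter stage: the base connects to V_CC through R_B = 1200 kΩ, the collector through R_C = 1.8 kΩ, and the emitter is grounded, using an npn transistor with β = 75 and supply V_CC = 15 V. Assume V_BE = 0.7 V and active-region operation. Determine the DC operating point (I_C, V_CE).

I_C ≈ 0.89 mA, V_CE ≈ 13 V

Base loop: V_CC = I_B·R_B + V_BE, so I_B = (15 − 0.7)/1200 kΩ = 0.0119 mA.
In the active region I_C = β·I_B = 75 × 0.0119 = 0.894 mA.
Collector loop: V_CE = V_CC − I_C·R_C = 15 − 0.894×1.8 = 13.4 V.
Since V_CE = 13.4 V > V_CE(sat) ≈ 0.2 V, the transistor is in the active region as assumed.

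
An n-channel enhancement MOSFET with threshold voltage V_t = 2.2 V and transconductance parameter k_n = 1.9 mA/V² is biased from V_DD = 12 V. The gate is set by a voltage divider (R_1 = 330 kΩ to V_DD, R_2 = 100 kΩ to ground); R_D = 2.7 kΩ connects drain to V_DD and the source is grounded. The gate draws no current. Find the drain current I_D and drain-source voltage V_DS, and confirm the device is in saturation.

V_G = V_DD·R_2/(R_1+R_2) = 12×100/430 = 2.79 V. With the source grounded, V_GS = V_G = 2.79 V.
Assume saturation: I_D = (k_n/2)(V_GS − V_t)² = (1.9/2)×(2.79 − 2.2)² = 0.95×0.591² = 0.331 mA.
V_DS = V_DD − I_D·R_D = 12 − 0.331×2.7 = 11.1 V.
Saturation requires V_DS ≥ V_GS − V_t = 0.591 V; 11.1 ≥ 0.591 ✓.

I_D ≈ 0.33 mA, V_DS ≈ 11 V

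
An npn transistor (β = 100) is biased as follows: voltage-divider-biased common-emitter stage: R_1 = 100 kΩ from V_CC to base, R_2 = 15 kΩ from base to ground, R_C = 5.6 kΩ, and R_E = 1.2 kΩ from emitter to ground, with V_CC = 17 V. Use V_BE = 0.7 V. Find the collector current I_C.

Thevenize the base divider: V_Th = V_CC·R_2/(R_1+R_2) = 17×15/115 = 2.22 V, R_Th = R_1‖R_2 = 13 kΩ.
Base-emitter loop: V_Th = I_B·R_Th + V_BE + (β+1)I_B·R_E, so I_B = (2.22 − 0.7) / (13 + 101×1.2) = 0.0113 mA.
I_C = β·I_B = 100×0.0113 = 1.13 mA, and I_E = (β+1)I_B = 1.14 mA.
V_CE = V_CC − I_C·R_C − I_E·R_E = 17 − 1.13×5.6 − 1.14×1.2 = 9.3 V.
V_CE = 9.3 V > 0.2 V confirms active-region operation.

I_C ≈ 1.1 mA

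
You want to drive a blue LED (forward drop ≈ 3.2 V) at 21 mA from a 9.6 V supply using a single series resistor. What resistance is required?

R ≈ 0.3 kΩ

The resistor drops V_S − V_D = 9.6 − 3.2 = 6.4 V at 21 mA.
R = 6.4 V / 21 mA = 0.305 kΩ.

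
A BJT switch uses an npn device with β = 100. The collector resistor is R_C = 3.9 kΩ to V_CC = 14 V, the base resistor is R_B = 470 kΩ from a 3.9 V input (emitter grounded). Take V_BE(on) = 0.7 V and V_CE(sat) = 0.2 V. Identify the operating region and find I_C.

Assume active. Base-emitter loop: I_B = (V_BB − V_BE)/R_B = (3.9 − 0.7)/470 = 0.00681 mA.
I_C = β·I_B = 100×0.00681 = 0.681 mA.
V_CE = V_CC − I_C·R_C = 14 − 0.681×3.9 = 11.3 V > V_CE(sat), so the active-region assumption holds.

active; I_C ≈ 0.68 mA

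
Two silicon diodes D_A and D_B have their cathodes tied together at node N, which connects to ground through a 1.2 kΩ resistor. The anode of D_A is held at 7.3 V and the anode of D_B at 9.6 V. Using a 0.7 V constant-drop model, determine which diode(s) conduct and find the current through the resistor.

Only D_B conducts; I_R ≈ 7.4 mA

Assume both conduct. Then node N would need to be at both 7.3−0.7 = 6.6 V and 9.6−0.7 = 8.9 V, which is impossible.
Assume only D_B conducts: V_N = 9.6 − 0.7 = 8.9 V, so I_R = 8.9/1.2 = 7.42 mA.
Check D_A: its anode-to-cathode voltage is 7.3 − 8.9 = -1.6 V < 0.7 V, so it is off. The assumption is consistent.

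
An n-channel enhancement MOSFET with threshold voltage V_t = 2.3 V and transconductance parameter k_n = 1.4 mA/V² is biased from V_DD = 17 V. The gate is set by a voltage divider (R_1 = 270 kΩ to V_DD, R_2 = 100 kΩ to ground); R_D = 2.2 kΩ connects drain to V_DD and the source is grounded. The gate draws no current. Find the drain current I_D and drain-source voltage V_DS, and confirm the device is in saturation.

I_D ≈ 3.7 mA, V_DS ≈ 8.9 V

V_G = V_DD·R_2/(R_1+R_2) = 17×100/370 = 4.59 V. With the source grounded, V_GS = V_G = 4.59 V.
Assume saturation: I_D = (k_n/2)(V_GS − V_t)² = (1.4/2)×(4.59 − 2.3)² = 0.7×2.29² = 3.69 mA.
V_DS = V_DD − I_D·R_D = 17 − 3.69×2.2 = 8.89 V.
Saturation requires V_DS ≥ V_GS − V_t = 2.29 V; 8.89 ≥ 2.29 ✓.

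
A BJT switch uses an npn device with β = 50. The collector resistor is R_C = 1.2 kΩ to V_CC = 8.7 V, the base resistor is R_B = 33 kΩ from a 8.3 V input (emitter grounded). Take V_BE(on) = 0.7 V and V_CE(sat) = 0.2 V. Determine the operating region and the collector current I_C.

Assume active: I_B = (8.3 − 0.7)/33 = 0.23 mA, giving I_C = β·I_B = 11.5 mA.
But then V_CE = 8.7 − 11.5×1.2 = -5.12 V < V_CE(sat) = 0.2 V — impossible in the active region.
So the transistor is saturated. With V_CE = 0.2 V, I_C = (V_CC − 0.2)/R_C = 8.5/1.2 = 7.08 mA.
Check: β·I_B = 11.5 mA > I_C = 7.08 mA, confirming saturation.

saturation; I_C ≈ 7.1 mA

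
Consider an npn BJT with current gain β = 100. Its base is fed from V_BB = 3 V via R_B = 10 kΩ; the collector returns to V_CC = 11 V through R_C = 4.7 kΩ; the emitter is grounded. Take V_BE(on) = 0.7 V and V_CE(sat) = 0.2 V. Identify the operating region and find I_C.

saturation; I_C ≈ 2.3 mA

Assume active: I_B = (3 − 0.7)/10 = 0.23 mA, giving I_C = β·I_B = 23 mA.
But then V_CE = 11 − 23×4.7 = -97.1 V < V_CE(sat) = 0.2 V — impossible in the active region.
So the transistor is saturated. With V_CE = 0.2 V, I_C = (V_CC − 0.2)/R_C = 10.8/4.7 = 2.3 mA.
Check: β·I_B = 23 mA > I_C = 2.3 mA, confirming saturation.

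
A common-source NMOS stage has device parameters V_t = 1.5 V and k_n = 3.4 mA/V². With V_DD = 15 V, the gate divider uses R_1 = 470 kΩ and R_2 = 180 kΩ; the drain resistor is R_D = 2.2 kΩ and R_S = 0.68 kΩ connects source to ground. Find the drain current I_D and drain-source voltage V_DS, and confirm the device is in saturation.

I_D ≈ 2.2 mA, V_DS ≈ 8.6 V

V_G = V_DD·R_2/(R_1+R_2) = 15×180/650 = 4.15 V.
Assume saturation: I_D = (k_n/2)(V_GS − V_t)² with V_GS = V_G − I_D·R_S = 4.15 − 0.68·I_D.
Substituting gives 0.786·I_D² − 7.14·I_D + 12 = 0, with roots I_D = 2.22 or 6.86 mA.
The root I_D = 6.86 mA gives V_GS = -0.508 V ≤ V_t, so take I_D = 2.22 mA.
Then V_GS = 2.64 V and V_DS = V_DD − I_D(R_D+R_S) = 15 − 2.22×2.88 = 8.6 V.
Saturation requires V_DS ≥ V_GS − V_t = 1.14 V; 8.6 ≥ 1.14 ✓.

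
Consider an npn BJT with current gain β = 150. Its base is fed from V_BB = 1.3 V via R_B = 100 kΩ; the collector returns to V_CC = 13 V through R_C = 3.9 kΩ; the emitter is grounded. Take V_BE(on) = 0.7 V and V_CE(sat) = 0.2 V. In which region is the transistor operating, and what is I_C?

Assume active. Base-emitter loop: I_B = (V_BB − V_BE)/R_B = (1.3 − 0.7)/100 = 0.006 mA.
I_C = β·I_B = 150×0.006 = 0.9 mA.
V_CE = V_CC − I_C·R_C = 13 − 0.9×3.9 = 9.49 V > V_CE(sat), so the active-region assumption holds.

active; I_C ≈ 0.9 mA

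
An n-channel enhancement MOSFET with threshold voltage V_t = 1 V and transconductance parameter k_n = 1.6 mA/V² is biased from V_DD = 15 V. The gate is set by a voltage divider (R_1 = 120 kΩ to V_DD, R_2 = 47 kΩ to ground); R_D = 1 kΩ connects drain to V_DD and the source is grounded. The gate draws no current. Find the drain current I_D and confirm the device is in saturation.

V_G = V_DD·R_2/(R_1+R_2) = 15×47/167 = 4.22 V. With the source grounded, V_GS = V_G = 4.22 V.
Assume saturation: I_D = (k_n/2)(V_GS − V_t)² = (1.6/2)×(4.22 − 1)² = 0.8×3.22² = 8.3 mA.
V_DS = V_DD − I_D·R_D = 15 − 8.3×1 = 6.7 V.
Saturation requires V_DS ≥ V_GS − V_t = 3.22 V; 6.7 ≥ 3.22 ✓.

I_D ≈ 8.3 mA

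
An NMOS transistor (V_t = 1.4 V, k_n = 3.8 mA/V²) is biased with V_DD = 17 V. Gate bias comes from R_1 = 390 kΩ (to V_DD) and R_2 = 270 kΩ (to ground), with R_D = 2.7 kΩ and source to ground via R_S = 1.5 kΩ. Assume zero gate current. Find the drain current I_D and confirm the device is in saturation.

I_D ≈ 2.9 mA

V_G = V_DD·R_2/(R_1+R_2) = 17×270/660 = 6.95 V.
Assume saturation: I_D = (k_n/2)(V_GS − V_t)² with V_GS = V_G − I_D·R_S = 6.95 − 1.5·I_D.
Substituting gives 4.27·I_D² − 32.7·I_D + 58.6 = 0, with roots I_D = 2.88 or 4.76 mA.
The root I_D = 4.76 mA gives V_GS = -0.182 V ≤ V_t, so take I_D = 2.88 mA.
Then V_GS = 2.63 V and V_DS = V_DD − I_D(R_D+R_S) = 17 − 2.88×4.2 = 4.9 V.
Saturation requires V_DS ≥ V_GS − V_t = 1.23 V; 4.9 ≥ 1.23 ✓.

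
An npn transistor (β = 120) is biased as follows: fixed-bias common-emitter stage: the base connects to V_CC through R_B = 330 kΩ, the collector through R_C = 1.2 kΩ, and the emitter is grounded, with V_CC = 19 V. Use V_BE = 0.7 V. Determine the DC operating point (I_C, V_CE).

Base loop: V_CC = I_B·R_B + V_BE, so I_B = (19 − 0.7)/330 kΩ = 0.0555 mA.
In the active region I_C = β·I_B = 120 × 0.0555 = 6.65 mA.
Collector loop: V_CE = V_CC − I_C·R_C = 19 − 6.65×1.2 = 11 V.
Since V_CE = 11 V > V_CE(sat) ≈ 0.2 V, the transistor is in the active region as assumed.

I_C ≈ 6.7 mA, V_CE ≈ 11 V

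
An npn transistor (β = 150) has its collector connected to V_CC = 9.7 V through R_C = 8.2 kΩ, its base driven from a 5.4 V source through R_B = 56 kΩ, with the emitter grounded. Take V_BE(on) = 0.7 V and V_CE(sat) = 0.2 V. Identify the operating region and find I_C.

Assume active: I_B = (5.4 − 0.7)/56 = 0.0839 mA, giving I_C = β·I_B = 12.6 mA.
But then V_CE = 9.7 − 12.6×8.2 = -93.5 V < V_CE(sat) = 0.2 V — impossible in the active region.
So the transistor is saturated. With V_CE = 0.2 V, I_C = (V_CC − 0.2)/R_C = 9.5/8.2 = 1.16 mA.
Check: β·I_B = 12.6 mA > I_C = 1.16 mA, confirming saturation.

saturation; I_C ≈ 1.2 mA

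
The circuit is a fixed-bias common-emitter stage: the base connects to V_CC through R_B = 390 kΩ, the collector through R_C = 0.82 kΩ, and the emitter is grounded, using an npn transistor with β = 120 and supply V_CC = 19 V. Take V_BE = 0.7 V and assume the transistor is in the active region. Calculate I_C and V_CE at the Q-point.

I_C ≈ 5.6 mA, V_CE ≈ 14 V

Base loop: V_CC = I_B·R_B + V_BE, so I_B = (19 − 0.7)/390 kΩ = 0.0469 mA.
In the active region I_C = β·I_B = 120 × 0.0469 = 5.63 mA.
Collector loop: V_CE = V_CC − I_C·R_C = 19 − 5.63×0.82 = 14.4 V.
Since V_CE = 14.4 V > V_CE(sat) ≈ 0.2 V, the transistor is in the active region as assumed.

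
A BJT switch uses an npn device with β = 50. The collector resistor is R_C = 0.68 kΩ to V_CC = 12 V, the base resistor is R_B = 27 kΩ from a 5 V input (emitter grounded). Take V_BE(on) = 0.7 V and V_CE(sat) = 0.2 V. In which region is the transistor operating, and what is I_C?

Assume active. Base-emitter loop: I_B = (V_BB − V_BE)/R_B = (5 − 0.7)/27 = 0.159 mA.
I_C = β·I_B = 50×0.159 = 7.96 mA.
V_CE = V_CC − I_C·R_C = 12 − 7.96×0.68 = 6.59 V > V_CE(sat), so the active-region assumption holds.

active; I_C ≈ 8 mA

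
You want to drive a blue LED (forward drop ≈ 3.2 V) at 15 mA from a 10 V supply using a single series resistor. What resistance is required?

The resistor drops V_S − V_D = 10 − 3.2 = 6.8 V at 15 mA.
R = 6.8 V / 15 mA = 0.453 kΩ.

R ≈ 0.45 kΩ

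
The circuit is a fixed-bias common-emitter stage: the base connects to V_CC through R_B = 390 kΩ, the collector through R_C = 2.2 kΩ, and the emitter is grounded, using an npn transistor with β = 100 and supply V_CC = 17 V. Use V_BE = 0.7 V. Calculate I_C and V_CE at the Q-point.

I_C ≈ 4.2 mA, V_CE ≈ 7.8 V

Base loop: V_CC = I_B·R_B + V_BE, so I_B = (17 − 0.7)/390 kΩ = 0.0418 mA.
In the active region I_C = β·I_B = 100 × 0.0418 = 4.18 mA.
Collector loop: V_CE = V_CC − I_C·R_C = 17 − 4.18×2.2 = 7.81 V.
Since V_CE = 7.81 V > V_CE(sat) ≈ 0.2 V, the transistor is in the active region as assumed.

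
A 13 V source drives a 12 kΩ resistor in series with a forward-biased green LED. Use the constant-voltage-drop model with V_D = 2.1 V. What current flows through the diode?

KVL around the loop: 13 = V_D + I·R = 2.1 + I × 12 kΩ.
So I = (13 − 2.1) / 12 kΩ = 10.9 / 12 = 0.908 mA.

I ≈ 0.91 mA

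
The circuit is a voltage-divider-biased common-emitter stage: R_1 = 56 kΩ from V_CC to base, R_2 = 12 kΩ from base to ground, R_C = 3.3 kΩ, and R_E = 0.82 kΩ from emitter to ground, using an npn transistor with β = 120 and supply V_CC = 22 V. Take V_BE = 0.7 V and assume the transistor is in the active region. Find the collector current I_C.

I_C ≈ 3.5 mA

Thevenize the base divider: V_Th = V_CC·R_2/(R_1+R_2) = 22×12/68 = 3.88 V, R_Th = R_1‖R_2 = 9.88 kΩ.
Base-emitter loop: V_Th = I_B·R_Th + V_BE + (β+1)I_B·R_E, so I_B = (3.88 − 0.7) / (9.88 + 121×0.82) = 0.0292 mA.
I_C = β·I_B = 120×0.0292 = 3.5 mA, and I_E = (β+1)I_B = 3.53 mA.
V_CE = V_CC − I_C·R_C − I_E·R_E = 22 − 3.5×3.3 − 3.53×0.82 = 7.56 V.
V_CE = 7.56 V > 0.2 V confirms active-region operation.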